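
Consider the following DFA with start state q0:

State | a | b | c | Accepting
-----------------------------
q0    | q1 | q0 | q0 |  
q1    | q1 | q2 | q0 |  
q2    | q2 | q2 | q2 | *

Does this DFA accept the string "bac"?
Start in q0.
Read 'b': q0 → q0
Read 'a': q0 → q1
Read 'c': q1 → q0
Final state q0 is not accepting, so the string is rejected.

Final answer: No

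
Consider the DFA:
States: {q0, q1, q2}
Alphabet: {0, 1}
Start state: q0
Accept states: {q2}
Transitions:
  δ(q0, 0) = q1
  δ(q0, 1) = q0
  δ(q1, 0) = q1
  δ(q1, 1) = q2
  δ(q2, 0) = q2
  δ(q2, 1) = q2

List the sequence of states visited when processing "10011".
Starting at q0
Read '1': q0 -> q0
Read '0': q0 -> q1
Read '0': q1 -> q1
Read '1': q1 -> q2
Read '1': q2 -> q2

Final answer: q0 -> q0 -> q1 -> q1 -> q2 -> q2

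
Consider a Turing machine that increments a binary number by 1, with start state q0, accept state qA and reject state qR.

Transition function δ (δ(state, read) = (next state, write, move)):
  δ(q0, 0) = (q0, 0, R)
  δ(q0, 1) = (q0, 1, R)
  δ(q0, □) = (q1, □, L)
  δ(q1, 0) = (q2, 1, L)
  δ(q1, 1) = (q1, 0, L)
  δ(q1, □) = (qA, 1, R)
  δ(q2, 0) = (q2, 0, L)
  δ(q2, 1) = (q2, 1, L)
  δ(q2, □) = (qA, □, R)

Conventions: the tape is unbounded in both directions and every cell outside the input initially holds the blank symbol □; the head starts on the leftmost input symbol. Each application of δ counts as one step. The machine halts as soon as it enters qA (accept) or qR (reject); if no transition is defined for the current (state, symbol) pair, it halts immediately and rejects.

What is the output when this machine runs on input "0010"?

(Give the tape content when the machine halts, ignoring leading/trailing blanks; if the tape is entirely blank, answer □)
Step 0: [q0]0010 (head at position 0)
Step 1: δ(q0, 0) = (q0, 0, R)  ⊢  0[q0]010 (head at position 1)
Step 2: δ(q0, 0) = (q0, 0, R)  ⊢  00[q0]10 (head at position 2)
Step 3: δ(q0, 1) = (q0, 1, R)  ⊢  001[q0]0 (head at position 3)
Step 4: δ(q0, 0) = (q0, 0, R)  ⊢  0010[q0]□ (head at position 4)
Step 5: δ(q0, □) = (q1, □, L)  ⊢  001[q1]0□ (head at position 3)
Step 6: δ(q1, 0) = (q2, 1, L)  ⊢  00[q2]11□ (head at position 2)
Step 7: δ(q2, 1) = (q2, 1, L)  ⊢  0[q2]011□ (head at position 1)
Step 8: δ(q2, 0) = (q2, 0, L)  ⊢  [q2]0011□ (head at position 0)
Step 9: δ(q2, 0) = (q2, 0, L)  ⊢  [q2]□0011□ (head at position -1)
Step 10: δ(q2, □) = (qA, □, R)  ⊢  □[qA]0011□ (head at position 0)
The machine is in qA, so it halts and accepts.
Tape content when halted (ignoring surrounding blanks): 0011

Final answer: Output: 0011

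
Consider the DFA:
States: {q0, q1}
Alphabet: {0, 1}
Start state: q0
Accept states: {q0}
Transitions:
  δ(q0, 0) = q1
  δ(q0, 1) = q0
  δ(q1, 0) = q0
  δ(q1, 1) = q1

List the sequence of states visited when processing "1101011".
Starting at q0
Read '1': q0 -> q0
Read '1': q0 -> q0
Read '0': q0 -> q1
Read '1': q1 -> q1
Read '0': q1 -> q0
Read '1': q0 -> q0
Read '1': q0 -> q0

Final answer: q0 -> q0 -> q0 -> q1 -> q1 -> q0 -> q0 -> q0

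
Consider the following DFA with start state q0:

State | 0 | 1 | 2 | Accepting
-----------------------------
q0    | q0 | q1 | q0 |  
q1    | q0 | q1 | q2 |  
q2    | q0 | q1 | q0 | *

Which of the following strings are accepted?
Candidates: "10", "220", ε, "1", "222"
"10": q0 → q1 → q0; q0 is not accepting → rejected
"220": q0 → q0 → q0 → q0; q0 is not accepting → rejected
ε: q0; q0 is not accepting → rejected
"1": q0 → q1; q1 is not accepting → rejected
"222": q0 → q0 → q0 → q0; q0 is not accepting → rejected

Final answer: None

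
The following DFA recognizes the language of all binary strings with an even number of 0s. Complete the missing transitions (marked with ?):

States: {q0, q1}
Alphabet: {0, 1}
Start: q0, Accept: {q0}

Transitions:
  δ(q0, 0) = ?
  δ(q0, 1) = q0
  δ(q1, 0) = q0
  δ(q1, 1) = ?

What each state remembers (consistent with the given transitions and accept states):
  q0: an even number of 0s has been read so far
  q1: an odd number of 0s has been read so far
Filling in the missing entries:
  δ(q0, 0): in q0 (an even number of 0s has been read so far), after reading 0 we have: an odd number of 0s has been read so far → q1
  δ(q1, 1): in q1 (an odd number of 0s has been read so far), after reading 1 we have: an odd number of 0s has been read so far → q1

Final answer: δ(q0, 0) = q1; δ(q1, 1) = q1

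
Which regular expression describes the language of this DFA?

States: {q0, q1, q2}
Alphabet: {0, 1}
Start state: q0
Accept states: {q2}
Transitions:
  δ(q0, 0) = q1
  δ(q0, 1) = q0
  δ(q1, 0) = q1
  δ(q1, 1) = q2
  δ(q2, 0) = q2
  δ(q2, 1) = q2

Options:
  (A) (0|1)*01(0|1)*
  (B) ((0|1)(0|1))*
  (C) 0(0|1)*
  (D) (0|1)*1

Testing sample strings against the DFA:
  '0111' -> accepted
  '100' -> rejected
  '10100' -> accepted
  '0010' -> accepted
Checking each option for a counterexample:
  (A) (0|1)*01(0|1)*: agrees with the DFA on all strings of length ≤ 4
  (B) ((0|1)(0|1))*: ε is rejected by the DFA but matches the regex → eliminated
  (C) 0(0|1)*: '0' is rejected by the DFA but matches the regex → eliminated
  (D) (0|1)*1: '1' is rejected by the DFA but matches the regex → eliminated
Only (A) (0|1)*01(0|1)* is consistent with the DFA.

Final answer: (A) (0|1)*01(0|1)*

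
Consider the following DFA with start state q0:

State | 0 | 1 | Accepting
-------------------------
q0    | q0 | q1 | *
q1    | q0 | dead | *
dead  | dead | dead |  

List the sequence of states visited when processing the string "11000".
q0 → q1 → dead → dead → dead → dead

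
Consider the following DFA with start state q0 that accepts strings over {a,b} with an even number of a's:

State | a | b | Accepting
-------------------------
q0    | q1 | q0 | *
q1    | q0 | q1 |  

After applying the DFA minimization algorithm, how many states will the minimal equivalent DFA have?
All 2 states are reachable from q0, so none can be removed as unreachable.
Table-filling: first mark every (accepting, non-accepting) pair as distinguishable (accepting: {q0}; non-accepting: {q1}).
Every pair of states is distinguishable, so the DFA is already minimal.
Equivalence classes: {q0}, {q1} → 2 states.

Final answer: 2 states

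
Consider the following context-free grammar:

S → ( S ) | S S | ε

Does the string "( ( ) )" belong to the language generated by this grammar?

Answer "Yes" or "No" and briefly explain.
A derivation exists: S ⇒ ( S ) ⇒ ( ( S ) ) ⇒ ( ( ) ) (using S → ( S ) twice, then S → ε).

Final answer: Yes - a valid derivation exists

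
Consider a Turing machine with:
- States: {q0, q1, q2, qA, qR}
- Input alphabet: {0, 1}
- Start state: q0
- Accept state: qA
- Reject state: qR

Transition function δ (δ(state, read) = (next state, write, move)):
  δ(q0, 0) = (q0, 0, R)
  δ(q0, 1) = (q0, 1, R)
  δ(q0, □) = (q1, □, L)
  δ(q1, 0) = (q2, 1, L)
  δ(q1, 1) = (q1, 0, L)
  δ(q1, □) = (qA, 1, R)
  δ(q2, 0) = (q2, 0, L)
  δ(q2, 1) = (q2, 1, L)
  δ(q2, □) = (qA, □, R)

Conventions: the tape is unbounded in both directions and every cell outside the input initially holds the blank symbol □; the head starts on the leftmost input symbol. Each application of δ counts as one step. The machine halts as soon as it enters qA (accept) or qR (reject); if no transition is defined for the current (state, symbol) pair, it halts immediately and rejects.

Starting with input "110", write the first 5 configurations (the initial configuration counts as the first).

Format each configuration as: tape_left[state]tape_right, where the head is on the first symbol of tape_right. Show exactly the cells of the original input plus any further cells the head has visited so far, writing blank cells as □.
Step 0: [q0]110 (head at position 0)
Step 1: δ(q0, 1) = (q0, 1, R)  ⊢  1[q0]10 (head at position 1)
Step 2: δ(q0, 1) = (q0, 1, R)  ⊢  11[q0]0 (head at position 2)
Step 3: δ(q0, 0) = (q0, 0, R)  ⊢  110[q0]□ (head at position 3)
Step 4: δ(q0, □) = (q1, □, L)  ⊢  11[q1]0□ (head at position 2)

Final answer: [q0]110 ⊢ 1[q0]10 ⊢ 11[q0]0 ⊢ 110[q0]□ ⊢ 11[q1]0□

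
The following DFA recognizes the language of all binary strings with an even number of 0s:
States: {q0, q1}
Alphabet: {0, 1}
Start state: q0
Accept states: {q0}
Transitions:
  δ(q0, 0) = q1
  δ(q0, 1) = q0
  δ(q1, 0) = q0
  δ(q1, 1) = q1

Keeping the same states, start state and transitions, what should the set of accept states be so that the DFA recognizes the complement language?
The DFA is complete (every state has a transition on every symbol), so the complement
is recognized by the same DFA with accepting and non-accepting states swapped.
Original accept states: {q0}
Complement accept states = All states - Original accept states
= {q0, q1} - {q0}
= {q1}
Complement language: strings with an ODD number of 0s

Final answer: {q1}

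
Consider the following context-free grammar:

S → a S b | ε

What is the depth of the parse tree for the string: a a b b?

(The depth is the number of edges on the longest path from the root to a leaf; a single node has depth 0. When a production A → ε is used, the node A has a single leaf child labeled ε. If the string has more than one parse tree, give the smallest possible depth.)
The only parse tree applies S → a S b 2 times (once per matching a…b pair) and then S → ε.
The S nodes sit at depths 0, 1, …, 2; the innermost S (depth 2) has the single child ε at depth 3.
The terminal leaves a, b are at depths 1..2, so the longest root-to-leaf path is S → S → … → S → ε with 3 edges.
Depth = 3.

Final answer: 3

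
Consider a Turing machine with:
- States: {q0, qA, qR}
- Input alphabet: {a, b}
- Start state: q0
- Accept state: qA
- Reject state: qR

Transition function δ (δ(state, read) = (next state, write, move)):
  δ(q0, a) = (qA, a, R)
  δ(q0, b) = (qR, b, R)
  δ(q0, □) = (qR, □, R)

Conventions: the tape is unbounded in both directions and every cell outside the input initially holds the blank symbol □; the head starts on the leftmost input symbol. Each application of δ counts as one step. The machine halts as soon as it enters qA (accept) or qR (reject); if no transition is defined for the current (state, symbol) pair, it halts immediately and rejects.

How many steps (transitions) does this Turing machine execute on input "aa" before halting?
Step 0: [q0]aa (head at position 0)
Step 1: δ(q0, a) = (qA, a, R)  ⊢  a[qA]a (head at position 1)
The machine is in qA, so it halts and accepts.
Number of transitions executed: 1.

Final answer: 1 steps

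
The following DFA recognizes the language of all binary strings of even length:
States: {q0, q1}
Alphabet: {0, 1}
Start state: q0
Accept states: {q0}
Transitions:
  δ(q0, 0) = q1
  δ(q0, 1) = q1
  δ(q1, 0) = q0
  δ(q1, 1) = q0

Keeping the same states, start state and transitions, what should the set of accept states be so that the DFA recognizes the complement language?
The DFA is complete (every state has a transition on every symbol), so the complement
is recognized by the same DFA with accepting and non-accepting states swapped.
Original accept states: {q0}
Complement accept states = All states - Original accept states
= {q0, q1} - {q0}
= {q1}
Complement language: strings of ODD length

Final answer: {q1}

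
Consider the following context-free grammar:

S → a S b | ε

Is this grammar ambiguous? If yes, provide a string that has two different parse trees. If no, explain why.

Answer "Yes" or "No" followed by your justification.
At every step exactly one production applies: if the remaining string to generate is non-empty it starts with a and ends with b, forcing S → a S b; if it is empty, S → ε is forced. Hence each string a^n b^n has exactly one derivation (S → a S b applied n times, then S → ε) and one parse tree.

Final answer: No - the grammar is unambiguous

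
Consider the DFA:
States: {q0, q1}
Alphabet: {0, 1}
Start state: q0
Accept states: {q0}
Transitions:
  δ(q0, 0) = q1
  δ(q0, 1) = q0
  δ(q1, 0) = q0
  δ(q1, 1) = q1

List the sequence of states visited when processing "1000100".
Starting at q0
Read '1': q0 -> q0
Read '0': q0 -> q1
Read '0': q1 -> q0
Read '0': q0 -> q1
Read '1': q1 -> q1
Read '0': q1 -> q0
Read '0': q0 -> q1

Final answer: q0 -> q0 -> q1 -> q0 -> q1 -> q1 -> q0 -> q1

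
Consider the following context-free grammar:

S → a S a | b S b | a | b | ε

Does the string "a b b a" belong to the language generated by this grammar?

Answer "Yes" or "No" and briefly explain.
A derivation exists: S ⇒ a S a ⇒ a b S b a ⇒ a b b a (using S → a S a, S → b S b, then S → ε).

Final answer: Yes - a valid derivation exists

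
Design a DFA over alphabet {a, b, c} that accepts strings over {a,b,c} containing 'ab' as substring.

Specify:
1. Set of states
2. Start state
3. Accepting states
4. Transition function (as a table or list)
One valid DFA (any DFA recognizing the same language is acceptable):
States: {q0, q1, q2}
Start: q0
Accepting: {q2}
Transitions (accepting states marked with *):
State | a | b | c | Accepting
-----------------------------
q0    | q1 | q0 | q0 |  
q1    | q1 | q2 | q0 |  
q2    | q2 | q2 | q2 | *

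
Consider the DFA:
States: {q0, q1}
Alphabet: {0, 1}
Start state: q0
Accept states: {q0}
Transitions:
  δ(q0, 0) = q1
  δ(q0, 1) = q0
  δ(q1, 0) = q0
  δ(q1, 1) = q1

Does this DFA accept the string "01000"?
Processing string "01000":
  q0 --0--> q1
  q1 --1--> q1
  q1 --0--> q0
  q0 --0--> q1
  q1 --0--> q0
Final state: q0
Accept states: {q0}
q0 is an accept state, so the string is accepted.

Final answer: Yes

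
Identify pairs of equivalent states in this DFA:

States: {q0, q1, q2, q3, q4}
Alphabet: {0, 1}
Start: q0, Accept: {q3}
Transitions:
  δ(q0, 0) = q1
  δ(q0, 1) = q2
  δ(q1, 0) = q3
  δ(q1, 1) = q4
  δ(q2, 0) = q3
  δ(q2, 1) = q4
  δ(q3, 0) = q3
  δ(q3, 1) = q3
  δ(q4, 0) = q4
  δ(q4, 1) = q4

Using the table-filling algorithm:
Round 0 – mark pairs where exactly one state is accepting: (q0,q3), (q1,q3), (q2,q3), (q3,q4)
Round 1 – newly marked: (q0,q1) [on 0: q1 vs q3, already marked]; (q0,q2) [on 0: q1 vs q3, already marked]; (q1,q4) [on 0: q3 vs q4, already marked]; (q2,q4) [on 0: q3 vs q4, already marked]
Round 2 – newly marked: (q0,q4) [on 0: q1 vs q4, already marked]
No further pairs can be marked.
(q1, q2) unmarked: δ(q1,0)=q3, δ(q2,0)=q3; δ(q1,1)=q4, δ(q2,1)=q4 → equivalent
Equivalent pairs: (q1, q2)

Final answer: Equivalent pairs: (q1, q2)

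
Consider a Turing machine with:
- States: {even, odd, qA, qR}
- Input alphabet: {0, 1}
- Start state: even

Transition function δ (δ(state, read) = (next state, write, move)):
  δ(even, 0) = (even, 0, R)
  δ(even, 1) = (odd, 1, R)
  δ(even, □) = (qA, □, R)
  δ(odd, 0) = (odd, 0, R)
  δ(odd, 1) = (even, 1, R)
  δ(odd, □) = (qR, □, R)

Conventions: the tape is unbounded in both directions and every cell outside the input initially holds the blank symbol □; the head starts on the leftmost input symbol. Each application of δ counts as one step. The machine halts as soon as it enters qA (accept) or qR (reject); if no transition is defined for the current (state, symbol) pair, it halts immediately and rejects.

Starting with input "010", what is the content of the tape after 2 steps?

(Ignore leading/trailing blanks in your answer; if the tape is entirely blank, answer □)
Step 0: [even]010 (head at position 0)
Step 1: δ(even, 0) = (even, 0, R)  ⊢  0[even]10 (head at position 1)
Step 2: δ(even, 1) = (odd, 1, R)  ⊢  01[odd]0 (head at position 2)
Tape after 2 steps (ignoring surrounding blanks): 010

Final answer: Tape: 010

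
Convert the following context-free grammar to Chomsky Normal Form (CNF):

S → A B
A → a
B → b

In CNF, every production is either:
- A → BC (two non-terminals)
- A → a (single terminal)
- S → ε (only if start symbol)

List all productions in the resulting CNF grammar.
The grammar has no ε-productions or unit productions to eliminate.
S → A B is already in CNF (two non-terminals) – keep it.
A → a is already in CNF (single terminal) – keep it.
B → b is already in CNF (single terminal) – keep it.
Resulting CNF grammar (3 productions): A → a; B → b; S → A B

Final answer: A → a; B → b; S → A B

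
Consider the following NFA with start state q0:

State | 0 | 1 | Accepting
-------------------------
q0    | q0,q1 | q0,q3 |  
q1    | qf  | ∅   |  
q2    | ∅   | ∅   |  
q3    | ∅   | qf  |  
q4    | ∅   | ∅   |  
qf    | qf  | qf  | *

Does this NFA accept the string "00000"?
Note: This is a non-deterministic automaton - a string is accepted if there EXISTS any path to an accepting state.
Track the set of states the NFA could be in: start {q0}
Read '0': {q0} → {q0, q1}
Read '0': {q0, q1} → {q0, q1, qf}
Read '0': {q0, q1, qf} → {q0, q1, qf}
Read '0': {q0, q1, qf} → {q0, q1, qf}
Read '0': {q0, q1, qf} → {q0, q1, qf}
Final set {q0, q1, qf} contains accepting state(s) {qf} → accepted.

Final answer: Yes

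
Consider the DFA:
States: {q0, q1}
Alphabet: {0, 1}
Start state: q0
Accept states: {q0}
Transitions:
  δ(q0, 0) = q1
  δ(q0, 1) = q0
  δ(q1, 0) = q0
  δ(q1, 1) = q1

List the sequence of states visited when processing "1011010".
Starting at q0
Read '1': q0 -> q0
Read '0': q0 -> q1
Read '1': q1 -> q1
Read '1': q1 -> q1
Read '0': q1 -> q0
Read '1': q0 -> q0
Read '0': q0 -> q1

Final answer: q0 -> q0 -> q1 -> q1 -> q1 -> q0 -> q0 -> q1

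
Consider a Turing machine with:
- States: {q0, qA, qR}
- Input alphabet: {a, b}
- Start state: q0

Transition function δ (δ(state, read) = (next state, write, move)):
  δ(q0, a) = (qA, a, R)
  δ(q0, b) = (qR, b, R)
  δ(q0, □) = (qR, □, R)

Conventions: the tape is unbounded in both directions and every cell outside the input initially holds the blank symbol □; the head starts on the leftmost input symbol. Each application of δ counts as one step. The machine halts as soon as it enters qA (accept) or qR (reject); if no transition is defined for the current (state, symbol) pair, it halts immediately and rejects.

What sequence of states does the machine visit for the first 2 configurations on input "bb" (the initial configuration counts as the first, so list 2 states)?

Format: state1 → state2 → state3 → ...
Step 0: [q0]bb (head at position 0)
Step 1: δ(q0, b) = (qR, b, R)  ⊢  b[qR]b (head at position 1)
Reading off the states of these 2 configurations: q0 → qR

Final answer: q0 → qR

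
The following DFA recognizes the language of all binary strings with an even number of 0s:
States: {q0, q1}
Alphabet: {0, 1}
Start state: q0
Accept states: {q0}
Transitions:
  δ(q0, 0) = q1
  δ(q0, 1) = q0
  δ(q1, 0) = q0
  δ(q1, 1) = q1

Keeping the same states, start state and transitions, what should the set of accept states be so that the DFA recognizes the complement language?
The DFA is complete (every state has a transition on every symbol), so the complement
is recognized by the same DFA with accepting and non-accepting states swapped.
Original accept states: {q0}
Complement accept states = All states - Original accept states
= {q0, q1} - {q0}
= {q1}
Complement language: strings with an ODD number of 0s

Final answer: {q1}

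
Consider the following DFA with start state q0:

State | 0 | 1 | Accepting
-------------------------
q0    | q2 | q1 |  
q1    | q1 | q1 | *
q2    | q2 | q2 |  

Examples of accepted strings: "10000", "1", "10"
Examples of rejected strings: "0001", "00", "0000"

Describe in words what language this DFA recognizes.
non-empty binary strings starting with 1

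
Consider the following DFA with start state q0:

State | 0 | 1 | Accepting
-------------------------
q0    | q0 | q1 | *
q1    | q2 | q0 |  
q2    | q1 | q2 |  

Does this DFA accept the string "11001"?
Start in q0.
Read '1': q0 → q1
Read '1': q1 → q0
Read '0': q0 → q0
Read '0': q0 → q0
Read '1': q0 → q1
Final state q1 is not accepting, so the string is rejected.

Final answer: No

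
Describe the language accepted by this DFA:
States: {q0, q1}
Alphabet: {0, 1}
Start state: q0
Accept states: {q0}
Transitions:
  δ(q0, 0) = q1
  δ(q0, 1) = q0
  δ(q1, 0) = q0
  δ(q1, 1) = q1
Analyzing the DFA structure:
Start state: q0
Accept states: {q0}
Interpreting what each state remembers (checking against the transitions):
  q0: an even number of 0s has been read so far
  q1: an odd number of 0s has been read so far
  δ(q0, 0): in q0 (an even number of 0s has been read so far), after reading 0 we have: an odd number of 0s has been read so far → q1
  δ(q0, 1): in q0 (an even number of 0s has been read so far), after reading 1 we have: an even number of 0s has been read so far → q0
  δ(q1, 0): in q1 (an odd number of 0s has been read so far), after reading 0 we have: an even number of 0s has been read so far → q0
  δ(q1, 1): in q1 (an odd number of 0s has been read so far), after reading 1 we have: an odd number of 0s has been read so far → q1
A string is accepted iff it ends in {q0}, i.e. an even number of 0s has been read so far.
Language: All binary strings with an even number of 0s

Final answer: All binary strings with an even number of 0s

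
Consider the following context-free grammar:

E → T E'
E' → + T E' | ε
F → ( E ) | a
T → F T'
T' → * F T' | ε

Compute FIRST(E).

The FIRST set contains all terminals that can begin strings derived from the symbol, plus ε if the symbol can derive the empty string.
FIRST(F): F → ( E ) contributes '(' and F → a contributes 'a', so FIRST(F) = {(, a}. F is not nullable.
FIRST(T): T → F T' begins with F, and F is not nullable, so FIRST(T) = FIRST(F) = {(, a}.
FIRST(E): E → T E' begins with T, and T is not nullable, so FIRST(E) = FIRST(T) = {(, a}.

Final answer: {(, a}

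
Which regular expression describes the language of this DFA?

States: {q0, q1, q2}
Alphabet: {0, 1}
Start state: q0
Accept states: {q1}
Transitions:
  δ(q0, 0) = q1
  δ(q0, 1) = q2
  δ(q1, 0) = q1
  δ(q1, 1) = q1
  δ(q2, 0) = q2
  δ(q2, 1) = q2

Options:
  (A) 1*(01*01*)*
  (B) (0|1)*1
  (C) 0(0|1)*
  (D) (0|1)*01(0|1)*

Testing sample strings against the DFA:
  '111' -> rejected
  '00' -> accepted
  '11' -> rejected
  '10' -> rejected
Checking each option for a counterexample:
  (A) 1*(01*01*)*: ε is rejected by the DFA but matches the regex → eliminated
  (B) (0|1)*1: '0' is accepted by the DFA but does not match the regex → eliminated
  (C) 0(0|1)*: agrees with the DFA on all strings of length ≤ 4
  (D) (0|1)*01(0|1)*: '0' is accepted by the DFA but does not match the regex → eliminated
Only (C) 0(0|1)* is consistent with the DFA.

Final answer: (C) 0(0|1)*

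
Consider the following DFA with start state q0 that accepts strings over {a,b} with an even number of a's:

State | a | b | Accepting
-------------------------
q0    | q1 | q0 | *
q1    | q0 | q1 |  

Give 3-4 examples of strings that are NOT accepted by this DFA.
Any strings that end in a non-accepting state work; for example:
"bab": q0 → q0 → q1 → q1; q1 is not accepting → rejected
"abaa": q0 → q1 → q1 → q0 → q1; q1 is not accepting → rejected
"abbb": q0 → q1 → q1 → q1 → q1; q1 is not accepting → rejected
"baaa": q0 → q0 → q1 → q0 → q1; q1 is not accepting → rejected

Final answer: "bab", "abaa", "abbb", "baaa"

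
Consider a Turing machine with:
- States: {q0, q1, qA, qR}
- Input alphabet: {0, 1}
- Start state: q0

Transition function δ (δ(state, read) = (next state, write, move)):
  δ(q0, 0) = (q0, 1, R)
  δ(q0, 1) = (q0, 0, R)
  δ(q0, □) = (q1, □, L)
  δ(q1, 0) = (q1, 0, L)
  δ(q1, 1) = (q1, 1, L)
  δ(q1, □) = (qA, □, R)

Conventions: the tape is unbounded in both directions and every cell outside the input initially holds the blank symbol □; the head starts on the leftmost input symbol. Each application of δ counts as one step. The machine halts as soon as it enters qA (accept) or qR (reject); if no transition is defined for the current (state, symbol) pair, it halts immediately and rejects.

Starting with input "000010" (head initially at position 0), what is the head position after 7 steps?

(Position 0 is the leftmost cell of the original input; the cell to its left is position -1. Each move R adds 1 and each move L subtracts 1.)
Step 0: [q0]000010 (head at position 0)
Step 1: δ(q0, 0) = (q0, 1, R)  ⊢  1[q0]00010 (head at position 1)
Step 2: δ(q0, 0) = (q0, 1, R)  ⊢  11[q0]0010 (head at position 2)
Step 3: δ(q0, 0) = (q0, 1, R)  ⊢  111[q0]010 (head at position 3)
Step 4: δ(q0, 0) = (q0, 1, R)  ⊢  1111[q0]10 (head at position 4)
Step 5: δ(q0, 1) = (q0, 0, R)  ⊢  11110[q0]0 (head at position 5)
Step 6: δ(q0, 0) = (q0, 1, R)  ⊢  111101[q0]□ (head at position 6)
Step 7: δ(q0, □) = (q1, □, L)  ⊢  11110[q1]1□ (head at position 5)
Head position after 7 steps: 5

Final answer: Position 5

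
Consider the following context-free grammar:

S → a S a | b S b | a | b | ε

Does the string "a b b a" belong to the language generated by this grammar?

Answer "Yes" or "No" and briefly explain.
A derivation exists: S ⇒ a S a ⇒ a b S b a ⇒ a b b a (using S → a S a, S → b S b, then S → ε).

Final answer: Yes - a valid derivation exists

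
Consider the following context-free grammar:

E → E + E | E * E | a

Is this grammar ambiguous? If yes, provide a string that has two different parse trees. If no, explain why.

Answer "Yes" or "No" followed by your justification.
Two different leftmost derivations of a + a * a:
  (1) E ⇒ E + E ⇒ a + E ⇒ a + E * E ⇒ a + a * E ⇒ a + a * a   (tree groups a + (a * a))
  (2) E ⇒ E * E ⇒ E + E * E ⇒ a + E * E ⇒ a + a * E ⇒ a + a * a   (tree groups (a + a) * a)
Two distinct leftmost derivations = two distinct parse trees, so the grammar is ambiguous.

Final answer: Yes - the string 'a + a * a' has two distinct leftmost derivations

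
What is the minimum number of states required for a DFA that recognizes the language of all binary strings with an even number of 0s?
Language: binary strings with an even number of 0s
Lower bound (Myhill–Nerode): the prefixes ε, 0 are pairwise distinguishable:
  ε vs 0: suffix ε distinguishes them (ε has zero 0s (accepted), 0 has one 0 (rejected))
So any DFA needs at least 2 states.
Upper bound: a DFA with 2 states exists (one state per class above).
Minimum states: 2

Final answer: 2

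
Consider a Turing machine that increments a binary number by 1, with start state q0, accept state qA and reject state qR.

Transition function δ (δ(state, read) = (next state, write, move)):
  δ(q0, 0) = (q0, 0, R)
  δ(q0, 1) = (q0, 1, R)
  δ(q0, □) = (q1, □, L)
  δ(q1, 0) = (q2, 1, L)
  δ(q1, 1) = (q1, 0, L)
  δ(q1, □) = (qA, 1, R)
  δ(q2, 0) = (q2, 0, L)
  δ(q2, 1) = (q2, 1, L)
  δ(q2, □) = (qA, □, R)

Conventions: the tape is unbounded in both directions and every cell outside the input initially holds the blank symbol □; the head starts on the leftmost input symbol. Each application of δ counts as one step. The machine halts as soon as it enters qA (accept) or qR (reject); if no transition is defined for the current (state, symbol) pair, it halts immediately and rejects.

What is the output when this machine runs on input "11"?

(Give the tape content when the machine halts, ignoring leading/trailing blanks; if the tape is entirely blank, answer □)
Step 0: [q0]11 (head at position 0)
Step 1: δ(q0, 1) = (q0, 1, R)  ⊢  1[q0]1 (head at position 1)
Step 2: δ(q0, 1) = (q0, 1, R)  ⊢  11[q0]□ (head at position 2)
Step 3: δ(q0, □) = (q1, □, L)  ⊢  1[q1]1□ (head at position 1)
Step 4: δ(q1, 1) = (q1, 0, L)  ⊢  [q1]10□ (head at position 0)
Step 5: δ(q1, 1) = (q1, 0, L)  ⊢  [q1]□00□ (head at position -1)
Step 6: δ(q1, □) = (qA, 1, R)  ⊢  1[qA]00□ (head at position 0)
The machine is in qA, so it halts and accepts.
Tape content when halted (ignoring surrounding blanks): 100

Final answer: Output: 100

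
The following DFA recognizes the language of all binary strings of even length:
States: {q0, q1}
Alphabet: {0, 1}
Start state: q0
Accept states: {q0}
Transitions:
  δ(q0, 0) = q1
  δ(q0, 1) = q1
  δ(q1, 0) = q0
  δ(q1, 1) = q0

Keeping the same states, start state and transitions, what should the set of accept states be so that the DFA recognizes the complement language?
The DFA is complete (every state has a transition on every symbol), so the complement
is recognized by the same DFA with accepting and non-accepting states swapped.
Original accept states: {q0}
Complement accept states = All states - Original accept states
= {q0, q1} - {q0}
= {q1}
Complement language: strings of ODD length

Final answer: {q1}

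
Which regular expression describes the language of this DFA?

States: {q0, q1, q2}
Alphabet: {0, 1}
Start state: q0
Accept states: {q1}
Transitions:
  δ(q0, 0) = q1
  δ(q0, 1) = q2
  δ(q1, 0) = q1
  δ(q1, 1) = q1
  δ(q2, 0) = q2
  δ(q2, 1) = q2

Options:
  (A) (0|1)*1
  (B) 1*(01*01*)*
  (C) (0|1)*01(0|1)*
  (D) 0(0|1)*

Testing sample strings against the DFA:
  '111' -> rejected
  '10' -> rejected
  '0101' -> accepted
  '00101' -> accepted
Checking each option for a counterexample:
  (A) (0|1)*1: '0' is accepted by the DFA but does not match the regex → eliminated
  (B) 1*(01*01*)*: ε is rejected by the DFA but matches the regex → eliminated
  (C) (0|1)*01(0|1)*: '0' is accepted by the DFA but does not match the regex → eliminated
  (D) 0(0|1)*: agrees with the DFA on all strings of length ≤ 4
Only (D) 0(0|1)* is consistent with the DFA.

Final answer: (D) 0(0|1)*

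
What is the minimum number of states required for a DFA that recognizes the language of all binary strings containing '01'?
Language: binary strings containing '01'
Lower bound (Myhill–Nerode): the prefixes ε, 0, 01 are pairwise distinguishable:
  ε vs 01: suffix ε distinguishes them (ε is rejected, 01 is accepted)
  0 vs 01: suffix ε distinguishes them (0 is rejected, 01 is accepted)
  ε vs 0: suffix 1 distinguishes them (ε·1 = 1 is rejected, 0·1 = 01 is accepted)
So any DFA needs at least 3 states.
Upper bound: a DFA with 3 states exists (one state per class above: 'no progress', 'last symbol 0', and 'seen 01' (accepting sink)).
Minimum states: 3

Final answer: 3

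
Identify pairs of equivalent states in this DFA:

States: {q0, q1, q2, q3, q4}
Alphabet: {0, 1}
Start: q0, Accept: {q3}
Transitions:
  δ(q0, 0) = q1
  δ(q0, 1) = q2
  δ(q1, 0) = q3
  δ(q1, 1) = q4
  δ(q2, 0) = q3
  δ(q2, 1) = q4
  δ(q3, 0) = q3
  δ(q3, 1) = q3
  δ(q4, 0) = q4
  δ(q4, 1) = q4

Using the table-filling algorithm:
Round 0 – mark pairs where exactly one state is accepting: (q0,q3), (q1,q3), (q2,q3), (q3,q4)
Round 1 – newly marked: (q0,q1) [on 0: q1 vs q3, already marked]; (q0,q2) [on 0: q1 vs q3, already marked]; (q1,q4) [on 0: q3 vs q4, already marked]; (q2,q4) [on 0: q3 vs q4, already marked]
Round 2 – newly marked: (q0,q4) [on 0: q1 vs q4, already marked]
No further pairs can be marked.
(q1, q2) unmarked: δ(q1,0)=q3, δ(q2,0)=q3; δ(q1,1)=q4, δ(q2,1)=q4 → equivalent
Equivalent pairs: (q1, q2)

Final answer: Equivalent pairs: (q1, q2)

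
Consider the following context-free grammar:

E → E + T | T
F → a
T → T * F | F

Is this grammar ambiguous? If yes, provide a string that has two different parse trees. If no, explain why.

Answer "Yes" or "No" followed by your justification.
This is the standard stratified expression grammar: '+' is introduced only by the left-recursive rule E → E + T and '*' only by the left-recursive rule T → T * F, with F → a. For any string, the last '+' must be the one produced at the root E (everything after it is a T containing no '+'), and likewise within each T the last '*' is produced at its root. This fixes the parse tree uniquely (left-associative, '*' binding tighter than '+'), so every string has exactly one parse tree.

Final answer: No - the grammar is unambiguous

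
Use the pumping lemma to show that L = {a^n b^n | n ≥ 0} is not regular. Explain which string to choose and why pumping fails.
Language: L = {a^n b^n | n ≥ 0} (equal numbers of a's followed by b's)
Step 1: Assume for contradiction that L is regular, with pumping length p.
Step 2: Choose s = a^p b^p. Then s ∈ L (it has p a's followed by p b's) and |s| ≥ p.
Step 3: Consider any decomposition s = xyz with |xy| ≤ p and |y| > 0. Since |xy| ≤ p and the first p symbols of s are all a's, y = a^k for some k with 1 ≤ k ≤ p.
Step 4: Pumping up (i = 2): xy²z = a^(p+k) b^p, which has more a's than b's, so xy²z ∉ L.
This contradicts the pumping lemma, so L is not regular.

Final answer: Choose s = a^p b^p. Since |xy| ≤ p, y = a^k with k ≥ 1. Then xy²z = a^(p+k) b^p ∉ L.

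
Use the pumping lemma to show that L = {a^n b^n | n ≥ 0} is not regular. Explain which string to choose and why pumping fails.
Language: L = {a^n b^n | n ≥ 0} (equal numbers of a's followed by b's)
Step 1: Assume for contradiction that L is regular, with pumping length p.
Step 2: Choose s = a^p b^p. Then s ∈ L (it has p a's followed by p b's) and |s| ≥ p.
Step 3: Consider any decomposition s = xyz with |xy| ≤ p and |y| > 0. Since |xy| ≤ p and the first p symbols of s are all a's, y = a^k for some k with 1 ≤ k ≤ p.
Step 4: Pumping up (i = 2): xy²z = a^(p+k) b^p, which has more a's than b's, so xy²z ∉ L.
This contradicts the pumping lemma, so L is not regular.

Final answer: Choose s = a^p b^p. Since |xy| ≤ p, y = a^k with k ≥ 1. Then xy²z = a^(p+k) b^p ∉ L.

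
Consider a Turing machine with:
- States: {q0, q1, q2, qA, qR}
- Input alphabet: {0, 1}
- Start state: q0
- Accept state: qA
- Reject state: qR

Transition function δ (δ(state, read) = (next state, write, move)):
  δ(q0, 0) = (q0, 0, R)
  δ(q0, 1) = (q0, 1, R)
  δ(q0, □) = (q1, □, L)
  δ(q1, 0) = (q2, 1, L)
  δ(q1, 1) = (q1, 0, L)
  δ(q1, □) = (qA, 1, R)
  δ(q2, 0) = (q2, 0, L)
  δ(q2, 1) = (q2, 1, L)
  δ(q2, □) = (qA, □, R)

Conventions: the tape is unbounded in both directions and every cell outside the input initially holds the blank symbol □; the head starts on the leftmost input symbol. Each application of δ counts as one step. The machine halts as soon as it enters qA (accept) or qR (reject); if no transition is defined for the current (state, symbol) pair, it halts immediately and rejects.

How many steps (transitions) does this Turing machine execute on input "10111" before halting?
Step 0: [q0]10111 (head at position 0)
Step 1: δ(q0, 1) = (q0, 1, R)  ⊢  1[q0]0111 (head at position 1)
Step 2: δ(q0, 0) = (q0, 0, R)  ⊢  10[q0]111 (head at position 2)
Step 3: δ(q0, 1) = (q0, 1, R)  ⊢  101[q0]11 (head at position 3)
Step 4: δ(q0, 1) = (q0, 1, R)  ⊢  1011[q0]1 (head at position 4)
Step 5: δ(q0, 1) = (q0, 1, R)  ⊢  10111[q0]□ (head at position 5)
Step 6: δ(q0, □) = (q1, □, L)  ⊢  1011[q1]1□ (head at position 4)
Step 7: δ(q1, 1) = (q1, 0, L)  ⊢  101[q1]10□ (head at position 3)
Step 8: δ(q1, 1) = (q1, 0, L)  ⊢  10[q1]100□ (head at position 2)
Step 9: δ(q1, 1) = (q1, 0, L)  ⊢  1[q1]0000□ (head at position 1)
Step 10: δ(q1, 0) = (q2, 1, L)  ⊢  [q2]11000□ (head at position 0)
Step 11: δ(q2, 1) = (q2, 1, L)  ⊢  [q2]□11000□ (head at position -1)
Step 12: δ(q2, □) = (qA, □, R)  ⊢  □[qA]11000□ (head at position 0)
The machine is in qA, so it halts and accepts.
Number of transitions executed: 12.

Final answer: 12 steps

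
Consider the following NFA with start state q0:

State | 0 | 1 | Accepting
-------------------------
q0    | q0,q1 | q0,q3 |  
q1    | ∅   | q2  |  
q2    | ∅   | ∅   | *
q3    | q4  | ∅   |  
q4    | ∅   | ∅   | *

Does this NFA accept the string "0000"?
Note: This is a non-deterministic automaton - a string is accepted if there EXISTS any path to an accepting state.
Track the set of states the NFA could be in: start {q0}
Read '0': {q0} → {q0, q1}
Read '0': {q0, q1} → {q0, q1}
Read '0': {q0, q1} → {q0, q1}
Read '0': {q0, q1} → {q0, q1}
Final set {q0, q1} contains no accepting state → rejected.

Final answer: No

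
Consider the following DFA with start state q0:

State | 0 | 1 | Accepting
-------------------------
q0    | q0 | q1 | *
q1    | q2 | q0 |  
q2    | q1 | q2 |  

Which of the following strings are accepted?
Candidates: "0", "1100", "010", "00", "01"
"0": q0 → q0; q0 is accepting → accepted
"1100": q0 → q1 → q0 → q0 → q0; q0 is accepting → accepted
"010": q0 → q0 → q1 → q2; q2 is not accepting → rejected
"00": q0 → q0 → q0; q0 is accepting → accepted
"01": q0 → q0 → q1; q1 is not accepting → rejected

Final answer: "0", "1100", "00"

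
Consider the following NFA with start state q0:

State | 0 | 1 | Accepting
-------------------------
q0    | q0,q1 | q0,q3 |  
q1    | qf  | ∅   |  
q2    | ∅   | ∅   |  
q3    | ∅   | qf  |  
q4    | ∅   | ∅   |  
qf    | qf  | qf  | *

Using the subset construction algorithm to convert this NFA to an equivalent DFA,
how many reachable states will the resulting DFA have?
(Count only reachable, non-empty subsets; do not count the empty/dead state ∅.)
Start subset: {q0}
{q0}: on 0 → {q0, q1}, on 1 → {q0, q3}
{q0, q1}: on 0 → {q0, q1, qf}, on 1 → {q0, q3}
{q0, q3}: on 0 → {q0, q1}, on 1 → {q0, q3, qf}
{q0, q1, qf}: on 0 → {q0, q1, qf}, on 1 → {q0, q3, qf}
{q0, q3, qf}: on 0 → {q0, q1, qf}, on 1 → {q0, q3, qf}
Reachable non-empty subsets: {q0}, {q0, q1}, {q0, q3}, {q0, q1, qf}, {q0, q3, qf} — 5 in total.

Final answer: 5 states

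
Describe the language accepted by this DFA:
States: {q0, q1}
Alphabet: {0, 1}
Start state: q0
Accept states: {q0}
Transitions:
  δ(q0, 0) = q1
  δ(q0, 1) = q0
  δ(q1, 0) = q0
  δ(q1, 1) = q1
Analyzing the DFA structure:
Start state: q0
Accept states: {q0}
Interpreting what each state remembers (checking against the transitions):
  q0: an even number of 0s has been read so far
  q1: an odd number of 0s has been read so far
  δ(q0, 0): in q0 (an even number of 0s has been read so far), after reading 0 we have: an odd number of 0s has been read so far → q1
  δ(q0, 1): in q0 (an even number of 0s has been read so far), after reading 1 we have: an even number of 0s has been read so far → q0
  δ(q1, 0): in q1 (an odd number of 0s has been read so far), after reading 0 we have: an even number of 0s has been read so far → q0
  δ(q1, 1): in q1 (an odd number of 0s has been read so far), after reading 1 we have: an odd number of 0s has been read so far → q1
A string is accepted iff it ends in {q0}, i.e. an even number of 0s has been read so far.
Language: All binary strings with an even number of 0s

Final answer: All binary strings with an even number of 0s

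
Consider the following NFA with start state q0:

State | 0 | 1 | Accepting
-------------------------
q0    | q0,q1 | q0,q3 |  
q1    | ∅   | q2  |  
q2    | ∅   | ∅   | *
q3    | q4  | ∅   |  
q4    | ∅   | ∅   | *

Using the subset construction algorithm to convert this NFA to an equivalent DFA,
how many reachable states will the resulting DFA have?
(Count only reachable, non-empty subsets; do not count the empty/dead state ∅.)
Start subset: {q0}
{q0}: on 0 → {q0, q1}, on 1 → {q0, q3}
{q0, q1}: on 0 → {q0, q1}, on 1 → {q0, q2, q3}
{q0, q3}: on 0 → {q0, q1, q4}, on 1 → {q0, q3}
{q0, q2, q3}: on 0 → {q0, q1, q4}, on 1 → {q0, q3}
{q0, q1, q4}: on 0 → {q0, q1}, on 1 → {q0, q2, q3}
Reachable non-empty subsets: {q0}, {q0, q1}, {q0, q3}, {q0, q2, q3}, {q0, q1, q4} — 5 in total.

Final answer: 5 states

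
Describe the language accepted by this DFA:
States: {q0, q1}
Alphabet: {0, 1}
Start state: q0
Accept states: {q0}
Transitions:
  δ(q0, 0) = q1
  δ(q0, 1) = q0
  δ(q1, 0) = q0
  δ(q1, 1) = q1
Analyzing the DFA structure:
Start state: q0
Accept states: {q0}
Interpreting what each state remembers (checking against the transitions):
  q0: an even number of 0s has been read so far
  q1: an odd number of 0s has been read so far
  δ(q0, 0): in q0 (an even number of 0s has been read so far), after reading 0 we have: an odd number of 0s has been read so far → q1
  δ(q0, 1): in q0 (an even number of 0s has been read so far), after reading 1 we have: an even number of 0s has been read so far → q0
  δ(q1, 0): in q1 (an odd number of 0s has been read so far), after reading 0 we have: an even number of 0s has been read so far → q0
  δ(q1, 1): in q1 (an odd number of 0s has been read so far), after reading 1 we have: an odd number of 0s has been read so far → q1
A string is accepted iff it ends in {q0}, i.e. an even number of 0s has been read so far.
Language: All binary strings with an even number of 0s

Final answer: All binary strings with an even number of 0s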